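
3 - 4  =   - 1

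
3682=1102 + 2580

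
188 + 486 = 674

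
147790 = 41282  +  106508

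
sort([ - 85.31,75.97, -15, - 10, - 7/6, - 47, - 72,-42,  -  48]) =[-85.31, - 72, - 48, - 47,-42, - 15, - 10, - 7/6, 75.97]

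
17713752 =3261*5432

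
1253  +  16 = 1269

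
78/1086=13/181 = 0.07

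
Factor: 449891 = 13^1*34607^1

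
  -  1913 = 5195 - 7108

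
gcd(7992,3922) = 74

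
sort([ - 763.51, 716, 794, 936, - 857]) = [  -  857, - 763.51 , 716, 794,936]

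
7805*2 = 15610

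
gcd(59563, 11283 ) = 1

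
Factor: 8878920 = 2^3 *3^1 * 5^1 * 23^1 * 3217^1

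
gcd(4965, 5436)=3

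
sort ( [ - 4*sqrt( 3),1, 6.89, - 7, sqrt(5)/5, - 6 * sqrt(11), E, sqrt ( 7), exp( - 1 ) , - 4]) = [-6*sqrt( 11 ), - 7, - 4*sqrt(3), - 4,  exp( - 1 ), sqrt( 5) /5, 1, sqrt( 7 ) , E, 6.89 ]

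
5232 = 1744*3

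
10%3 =1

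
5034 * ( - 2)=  - 10068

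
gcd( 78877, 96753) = 1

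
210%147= 63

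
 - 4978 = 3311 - 8289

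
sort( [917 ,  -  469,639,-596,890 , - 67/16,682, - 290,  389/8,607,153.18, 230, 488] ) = [ - 596, - 469, - 290, - 67/16, 389/8  ,  153.18 , 230,488,607,639 , 682,  890,917] 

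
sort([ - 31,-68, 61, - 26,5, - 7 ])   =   [  -  68, - 31,  -  26 , - 7, 5,61 ]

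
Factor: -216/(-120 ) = 3^2 * 5^( - 1) = 9/5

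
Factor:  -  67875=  - 3^1 * 5^3*181^1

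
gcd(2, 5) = 1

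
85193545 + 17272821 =102466366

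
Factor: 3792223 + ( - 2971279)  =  820944 = 2^4 * 3^2 * 5701^1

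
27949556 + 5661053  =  33610609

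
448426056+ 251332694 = 699758750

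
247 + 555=802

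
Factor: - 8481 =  - 3^1 * 11^1*257^1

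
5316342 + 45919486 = 51235828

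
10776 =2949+7827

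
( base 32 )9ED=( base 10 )9677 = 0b10010111001101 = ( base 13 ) 4535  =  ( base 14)3753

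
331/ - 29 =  -12 + 17/29 = - 11.41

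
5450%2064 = 1322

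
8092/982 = 8 + 118/491 = 8.24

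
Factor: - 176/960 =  - 11/60 = - 2^ (-2 )*3^( - 1 ) * 5^( - 1 ) *11^1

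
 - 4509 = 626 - 5135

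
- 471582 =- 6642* 71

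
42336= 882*48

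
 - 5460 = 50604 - 56064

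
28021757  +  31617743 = 59639500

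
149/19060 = 149/19060 = 0.01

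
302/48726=151/24363 = 0.01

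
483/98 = 4 + 13/14 = 4.93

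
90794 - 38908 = 51886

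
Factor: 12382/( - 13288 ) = -41/44 = - 2^(-2 ) * 11^ (-1 )*41^1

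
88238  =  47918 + 40320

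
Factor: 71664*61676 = 4419948864 = 2^6*3^1*17^1*907^1*1493^1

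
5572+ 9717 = 15289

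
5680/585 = 1136/117 =9.71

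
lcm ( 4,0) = 0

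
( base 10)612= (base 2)1001100100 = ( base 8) 1144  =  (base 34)I0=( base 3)211200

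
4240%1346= 202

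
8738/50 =4369/25=174.76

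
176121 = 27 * 6523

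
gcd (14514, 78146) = 82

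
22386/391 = 57  +  99/391 = 57.25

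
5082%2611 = 2471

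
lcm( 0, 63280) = 0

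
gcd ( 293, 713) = 1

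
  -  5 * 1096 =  - 5480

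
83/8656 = 83/8656 = 0.01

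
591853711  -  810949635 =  - 219095924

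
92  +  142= 234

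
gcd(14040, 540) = 540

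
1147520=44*26080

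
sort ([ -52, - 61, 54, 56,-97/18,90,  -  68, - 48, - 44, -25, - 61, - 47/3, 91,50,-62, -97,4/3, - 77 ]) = [ -97, - 77, - 68, - 62, - 61,  -  61 ,-52, - 48, - 44,  -  25, - 47/3,- 97/18,4/3,  50,54, 56, 90,91] 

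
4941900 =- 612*( - 8075 )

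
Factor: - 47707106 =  - 2^1*23^1 * 73^1*14207^1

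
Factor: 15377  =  15377^1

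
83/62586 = 83/62586 = 0.00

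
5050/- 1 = - 5050/1 = - 5050.00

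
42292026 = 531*79646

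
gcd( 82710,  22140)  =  90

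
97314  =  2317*42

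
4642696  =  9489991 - 4847295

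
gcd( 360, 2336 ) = 8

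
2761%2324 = 437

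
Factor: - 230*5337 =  - 2^1*3^2*5^1*23^1*593^1 =-  1227510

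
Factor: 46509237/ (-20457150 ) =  - 15503079/6819050  =  -  2^( - 1)*3^1*5^( - 2)*7^( - 1)*19483^( - 1) *5167693^1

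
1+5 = 6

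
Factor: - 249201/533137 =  - 3^2*11^( - 1)*17^( - 1)*2851^( - 1)*27689^1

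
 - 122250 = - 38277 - 83973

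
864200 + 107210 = 971410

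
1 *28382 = 28382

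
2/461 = 2/461= 0.00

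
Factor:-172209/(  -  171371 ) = 411/409 = 3^1*137^1 * 409^( - 1) 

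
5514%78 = 54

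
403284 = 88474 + 314810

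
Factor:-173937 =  - 3^1*37^1 *1567^1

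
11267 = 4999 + 6268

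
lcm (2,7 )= 14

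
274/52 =5  +  7/26= 5.27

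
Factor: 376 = 2^3*47^1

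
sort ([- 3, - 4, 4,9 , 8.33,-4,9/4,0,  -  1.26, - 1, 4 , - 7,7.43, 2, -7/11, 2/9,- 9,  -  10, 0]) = [ - 10,-9, - 7,  -  4,  -  4, - 3, - 1.26, - 1, -7/11,0, 0,2/9, 2,9/4, 4,4, 7.43, 8.33, 9]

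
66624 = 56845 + 9779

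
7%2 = 1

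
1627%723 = 181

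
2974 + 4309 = 7283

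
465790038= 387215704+78574334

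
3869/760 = 3869/760 = 5.09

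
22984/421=22984/421 = 54.59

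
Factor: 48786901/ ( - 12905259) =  - 3^( - 1)* 31^1 *167^( - 1 ) * 25759^ ( - 1)*1573771^1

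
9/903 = 3/301 = 0.01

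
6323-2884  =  3439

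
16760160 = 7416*2260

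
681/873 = 227/291 =0.78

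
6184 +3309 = 9493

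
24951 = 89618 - 64667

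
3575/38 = 3575/38 = 94.08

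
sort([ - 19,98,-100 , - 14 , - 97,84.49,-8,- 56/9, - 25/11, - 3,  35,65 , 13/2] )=[-100, - 97,-19, - 14,-8,-56/9,-3,- 25/11,13/2  ,  35, 65 , 84.49, 98]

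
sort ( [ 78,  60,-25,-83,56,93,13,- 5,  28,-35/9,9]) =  [-83,-25,-5,-35/9, 9 , 13,28, 56, 60, 78,93]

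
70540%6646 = 4080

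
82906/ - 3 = -27636 + 2/3 =-27635.33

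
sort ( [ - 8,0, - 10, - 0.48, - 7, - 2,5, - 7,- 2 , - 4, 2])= [-10, - 8, - 7, - 7, - 4, - 2, - 2, - 0.48 , 0,2,  5 ]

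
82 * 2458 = 201556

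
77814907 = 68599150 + 9215757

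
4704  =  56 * 84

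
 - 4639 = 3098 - 7737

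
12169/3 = 12169/3 = 4056.33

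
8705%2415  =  1460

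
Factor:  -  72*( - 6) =432 = 2^4*3^3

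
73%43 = 30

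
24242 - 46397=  - 22155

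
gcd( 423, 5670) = 9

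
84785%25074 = 9563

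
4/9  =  4/9 = 0.44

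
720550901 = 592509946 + 128040955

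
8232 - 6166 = 2066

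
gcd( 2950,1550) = 50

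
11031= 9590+1441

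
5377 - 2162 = 3215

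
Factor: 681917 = 389^1*1753^1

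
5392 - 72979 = - 67587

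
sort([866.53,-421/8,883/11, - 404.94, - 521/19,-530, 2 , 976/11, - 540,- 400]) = [ - 540, - 530,-404.94,  -  400, - 421/8, - 521/19 , 2 , 883/11,976/11 , 866.53]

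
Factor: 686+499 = 1185= 3^1*5^1 *79^1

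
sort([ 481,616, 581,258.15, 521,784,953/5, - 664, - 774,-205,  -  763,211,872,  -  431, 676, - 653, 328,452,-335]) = [-774,-763,-664, - 653,  -  431,-335,-205 , 953/5,211, 258.15, 328, 452, 481,521, 581,616, 676,  784,872 ]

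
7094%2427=2240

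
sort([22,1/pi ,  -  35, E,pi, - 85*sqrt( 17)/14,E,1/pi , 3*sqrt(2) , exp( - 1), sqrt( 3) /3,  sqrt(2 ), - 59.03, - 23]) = [  -  59.03, - 35,-85*sqrt(17) /14, - 23, 1/pi,  1/pi, exp( - 1)  ,  sqrt( 3 ) /3 , sqrt ( 2), E, E,pi,3 * sqrt(2 ), 22]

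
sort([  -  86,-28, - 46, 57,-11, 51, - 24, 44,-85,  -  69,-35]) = [- 86, - 85, -69,-46, - 35, - 28, - 24,- 11,44,51  ,  57] 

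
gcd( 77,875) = 7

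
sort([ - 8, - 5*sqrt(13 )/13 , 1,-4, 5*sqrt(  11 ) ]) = [ - 8, - 4, - 5*sqrt( 13)/13,  1,  5*sqrt( 11) ]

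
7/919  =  7/919  =  0.01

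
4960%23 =15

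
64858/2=32429 = 32429.00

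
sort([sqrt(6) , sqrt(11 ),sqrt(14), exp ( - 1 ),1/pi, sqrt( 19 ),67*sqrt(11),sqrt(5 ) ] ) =[1/pi, exp(-1),sqrt (5 ), sqrt(6),sqrt(11 ), sqrt( 14 ),sqrt(19 ), 67*sqrt ( 11) ]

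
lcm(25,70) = 350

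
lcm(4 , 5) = 20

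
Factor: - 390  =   - 2^1*3^1 * 5^1  *13^1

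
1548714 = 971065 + 577649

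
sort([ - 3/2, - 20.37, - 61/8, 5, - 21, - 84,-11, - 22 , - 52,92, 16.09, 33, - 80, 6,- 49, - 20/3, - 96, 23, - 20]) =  [  -  96, - 84, - 80, - 52, - 49, - 22, - 21, - 20.37, - 20, - 11, - 61/8, -20/3, - 3/2,5,6, 16.09 , 23,33, 92 ] 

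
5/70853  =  5/70853= 0.00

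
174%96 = 78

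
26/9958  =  1/383= 0.00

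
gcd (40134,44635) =1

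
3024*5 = 15120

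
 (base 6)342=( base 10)134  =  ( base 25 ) 59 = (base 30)4e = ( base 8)206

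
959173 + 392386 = 1351559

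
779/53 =779/53 =14.70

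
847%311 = 225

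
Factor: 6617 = 13^1 * 509^1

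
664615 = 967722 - 303107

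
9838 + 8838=18676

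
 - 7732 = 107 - 7839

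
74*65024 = 4811776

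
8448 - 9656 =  - 1208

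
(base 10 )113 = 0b1110001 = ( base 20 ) 5d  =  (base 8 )161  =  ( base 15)78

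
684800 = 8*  85600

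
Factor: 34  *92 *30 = 93840=2^4 * 3^1*5^1*17^1* 23^1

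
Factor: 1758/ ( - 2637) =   -  2^1*3^ ( - 1)=- 2/3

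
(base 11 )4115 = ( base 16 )1555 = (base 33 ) 50G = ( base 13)2641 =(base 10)5461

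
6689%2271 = 2147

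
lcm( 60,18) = 180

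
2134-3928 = -1794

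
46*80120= 3685520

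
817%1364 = 817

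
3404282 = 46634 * 73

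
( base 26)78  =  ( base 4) 2332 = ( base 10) 190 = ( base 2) 10111110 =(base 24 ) 7M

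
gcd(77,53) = 1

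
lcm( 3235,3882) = 19410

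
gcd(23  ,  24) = 1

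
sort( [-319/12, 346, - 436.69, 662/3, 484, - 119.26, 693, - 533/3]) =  [ - 436.69, - 533/3, - 119.26, - 319/12, 662/3,346, 484,693 ] 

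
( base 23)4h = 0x6d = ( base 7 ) 214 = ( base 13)85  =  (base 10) 109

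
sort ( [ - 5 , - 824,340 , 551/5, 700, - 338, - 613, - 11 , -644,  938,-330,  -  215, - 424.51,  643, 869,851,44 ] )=[-824, - 644, - 613, - 424.51 , - 338, -330,- 215,  -  11,  -  5, 44,551/5,340, 643,700 , 851, 869, 938] 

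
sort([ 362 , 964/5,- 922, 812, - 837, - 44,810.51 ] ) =[-922,  -  837 , - 44 , 964/5,362,  810.51,812] 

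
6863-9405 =- 2542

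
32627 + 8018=40645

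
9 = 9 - 0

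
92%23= 0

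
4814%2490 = 2324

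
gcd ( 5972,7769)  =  1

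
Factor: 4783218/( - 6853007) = -2^1*3^1*7^ ( - 1)*11^1*23^2*137^1*979001^( - 1 )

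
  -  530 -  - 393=-137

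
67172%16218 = 2300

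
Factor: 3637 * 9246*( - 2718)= - 91400094036 =- 2^2*3^3*23^1*67^1 *151^1*3637^1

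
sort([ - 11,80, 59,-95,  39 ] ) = [- 95, - 11, 39,59,80 ] 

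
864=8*108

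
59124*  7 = 413868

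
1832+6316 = 8148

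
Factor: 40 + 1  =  41^1 = 41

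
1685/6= 280 + 5/6  =  280.83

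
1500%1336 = 164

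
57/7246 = 57/7246 = 0.01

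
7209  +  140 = 7349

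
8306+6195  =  14501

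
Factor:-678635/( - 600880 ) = 135727/120176 = 2^( - 4) * 7^(-1)*29^(-1 )*37^( -1 )*135727^1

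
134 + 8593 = 8727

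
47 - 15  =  32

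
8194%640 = 514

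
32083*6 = 192498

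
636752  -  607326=29426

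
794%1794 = 794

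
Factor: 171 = 3^2 * 19^1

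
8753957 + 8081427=16835384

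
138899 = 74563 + 64336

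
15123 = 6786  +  8337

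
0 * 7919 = 0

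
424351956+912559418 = 1336911374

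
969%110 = 89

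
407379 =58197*7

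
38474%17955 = 2564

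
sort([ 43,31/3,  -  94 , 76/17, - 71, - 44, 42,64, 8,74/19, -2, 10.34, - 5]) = [ - 94, - 71, - 44, - 5, - 2, 74/19,76/17, 8, 31/3,  10.34, 42, 43, 64]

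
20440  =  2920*7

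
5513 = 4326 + 1187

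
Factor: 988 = 2^2 * 13^1 * 19^1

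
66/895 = 66/895 = 0.07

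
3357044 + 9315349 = 12672393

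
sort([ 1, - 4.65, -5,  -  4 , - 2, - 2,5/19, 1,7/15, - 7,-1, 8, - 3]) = [ - 7, - 5,-4.65, - 4,-3, - 2, - 2, - 1, 5/19, 7/15, 1, 1, 8]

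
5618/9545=5618/9545 = 0.59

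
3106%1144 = 818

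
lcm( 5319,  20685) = 186165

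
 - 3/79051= - 3/79051= -0.00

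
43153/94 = 43153/94 = 459.07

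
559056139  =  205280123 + 353776016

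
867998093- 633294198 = 234703895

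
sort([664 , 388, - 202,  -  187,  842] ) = [ - 202, - 187, 388, 664,  842 ]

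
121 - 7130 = -7009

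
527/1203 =527/1203=0.44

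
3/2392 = 3/2392 = 0.00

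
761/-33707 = - 1+32946/33707 = -  0.02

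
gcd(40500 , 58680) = 180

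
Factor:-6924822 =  - 2^1*3^1*167^1*6911^1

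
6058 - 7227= -1169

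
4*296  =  1184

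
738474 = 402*1837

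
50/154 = 25/77=0.32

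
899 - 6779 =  -5880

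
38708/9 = 38708/9=4300.89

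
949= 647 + 302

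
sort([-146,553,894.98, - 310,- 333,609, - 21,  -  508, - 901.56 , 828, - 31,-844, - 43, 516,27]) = [ - 901.56,-844, - 508,-333, - 310, - 146, - 43, - 31, - 21, 27,516, 553, 609, 828,894.98 ]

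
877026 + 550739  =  1427765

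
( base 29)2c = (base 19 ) 3d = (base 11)64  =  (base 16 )46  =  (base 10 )70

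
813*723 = 587799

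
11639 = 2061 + 9578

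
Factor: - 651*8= - 2^3*3^1 * 7^1 * 31^1 = - 5208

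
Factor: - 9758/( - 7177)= 2^1*7^1 * 17^1*41^1*7177^(- 1) 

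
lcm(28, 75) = 2100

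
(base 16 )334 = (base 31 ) qe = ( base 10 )820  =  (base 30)ra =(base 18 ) 29a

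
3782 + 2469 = 6251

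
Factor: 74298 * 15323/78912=2^( - 5)* 3^(-1)*7^2 *11^1*29^1 * 61^1*137^( - 1 )*199^1=189744709/13152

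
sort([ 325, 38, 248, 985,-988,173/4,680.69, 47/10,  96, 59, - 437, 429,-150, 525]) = [ - 988, - 437, - 150 , 47/10,  38,173/4,59, 96,248, 325, 429, 525, 680.69,985]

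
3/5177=3/5177   =  0.00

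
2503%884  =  735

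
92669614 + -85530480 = 7139134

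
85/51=5/3 = 1.67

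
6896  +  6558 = 13454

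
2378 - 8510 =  - 6132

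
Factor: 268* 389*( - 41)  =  -4274332 = - 2^2*41^1 * 67^1*389^1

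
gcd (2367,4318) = 1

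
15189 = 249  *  61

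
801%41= 22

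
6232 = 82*76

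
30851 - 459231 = -428380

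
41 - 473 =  - 432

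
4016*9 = 36144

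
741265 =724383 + 16882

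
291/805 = 291/805 = 0.36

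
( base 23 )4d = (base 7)210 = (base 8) 151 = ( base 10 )105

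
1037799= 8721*119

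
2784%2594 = 190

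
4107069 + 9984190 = 14091259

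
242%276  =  242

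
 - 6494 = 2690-9184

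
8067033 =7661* 1053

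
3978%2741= 1237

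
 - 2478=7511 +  - 9989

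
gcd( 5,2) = 1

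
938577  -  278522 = 660055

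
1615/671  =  2+273/671=2.41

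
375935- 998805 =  - 622870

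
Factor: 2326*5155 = 11990530 = 2^1 * 5^1*1031^1*1163^1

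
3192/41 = 3192/41 = 77.85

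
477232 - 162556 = 314676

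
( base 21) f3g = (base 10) 6694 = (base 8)15046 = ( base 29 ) 7ro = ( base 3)100011221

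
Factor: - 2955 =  - 3^1*5^1*197^1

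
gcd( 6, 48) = 6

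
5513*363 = 2001219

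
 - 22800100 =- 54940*415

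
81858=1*81858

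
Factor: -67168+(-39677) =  - 106845 = -3^1 * 5^1*17^1*419^1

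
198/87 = 66/29   =  2.28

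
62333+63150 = 125483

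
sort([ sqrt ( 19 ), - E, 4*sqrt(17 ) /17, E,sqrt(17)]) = [ - E, 4*sqrt(17) /17,E,sqrt(17 ),  sqrt(19)]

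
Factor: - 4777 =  -17^1*281^1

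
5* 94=470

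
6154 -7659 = -1505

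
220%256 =220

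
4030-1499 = 2531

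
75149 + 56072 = 131221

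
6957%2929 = 1099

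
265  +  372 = 637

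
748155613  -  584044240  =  164111373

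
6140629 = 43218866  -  37078237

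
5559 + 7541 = 13100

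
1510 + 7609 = 9119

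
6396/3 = 2132 = 2132.00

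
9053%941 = 584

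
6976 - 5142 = 1834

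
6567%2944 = 679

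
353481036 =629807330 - 276326294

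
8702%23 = 8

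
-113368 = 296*(-383 ) 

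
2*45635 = 91270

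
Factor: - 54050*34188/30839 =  - 1847861400/30839 = - 2^3 * 3^1*5^2*7^1*11^1 * 23^1*37^1  *  47^1*30839^ ( - 1 )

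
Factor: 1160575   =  5^2*13^1*3571^1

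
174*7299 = 1270026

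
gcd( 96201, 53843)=1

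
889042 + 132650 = 1021692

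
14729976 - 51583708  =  -36853732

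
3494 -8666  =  -5172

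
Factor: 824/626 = 412/313  =  2^2*103^1 * 313^ ( - 1)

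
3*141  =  423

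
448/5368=56/671 =0.08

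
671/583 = 61/53 = 1.15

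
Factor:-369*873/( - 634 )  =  322137/634 = 2^( - 1 ) * 3^4 * 41^1 * 97^1*317^( - 1)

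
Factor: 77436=2^2*3^4*239^1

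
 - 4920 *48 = -236160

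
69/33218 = 69/33218  =  0.00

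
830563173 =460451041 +370112132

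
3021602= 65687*46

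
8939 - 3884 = 5055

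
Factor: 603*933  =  3^3 *67^1*311^1 = 562599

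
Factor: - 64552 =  - 2^3*8069^1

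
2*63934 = 127868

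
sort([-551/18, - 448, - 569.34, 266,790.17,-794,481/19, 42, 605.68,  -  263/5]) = [ - 794,-569.34,-448,  -  263/5, - 551/18,  481/19, 42,266, 605.68,790.17]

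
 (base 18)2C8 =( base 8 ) 1550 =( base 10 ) 872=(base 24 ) 1c8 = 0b1101101000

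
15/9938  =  15/9938 = 0.00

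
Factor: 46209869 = 46209869^1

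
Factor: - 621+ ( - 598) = - 1219 =- 23^1*53^1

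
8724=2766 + 5958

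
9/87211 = 9/87211= 0.00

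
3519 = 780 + 2739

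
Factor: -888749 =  - 229^1*3881^1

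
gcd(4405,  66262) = 1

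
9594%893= 664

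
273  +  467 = 740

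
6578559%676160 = 493119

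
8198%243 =179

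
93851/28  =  93851/28=3351.82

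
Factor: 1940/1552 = 2^( - 2)*5^1  =  5/4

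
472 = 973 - 501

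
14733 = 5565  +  9168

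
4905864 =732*6702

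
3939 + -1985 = 1954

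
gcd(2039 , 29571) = 1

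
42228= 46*918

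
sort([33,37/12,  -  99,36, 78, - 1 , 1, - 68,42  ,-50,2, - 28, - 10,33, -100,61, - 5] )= [ - 100, - 99, - 68,-50,-28, - 10, - 5, -1,1, 2, 37/12, 33, 33,36,42,61, 78 ] 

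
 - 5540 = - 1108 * 5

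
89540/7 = 12791+3/7 = 12791.43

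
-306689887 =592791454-899481341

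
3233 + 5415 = 8648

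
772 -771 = 1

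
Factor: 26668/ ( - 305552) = -59/676 = -  2^(-2)*13^ ( - 2)*59^1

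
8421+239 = 8660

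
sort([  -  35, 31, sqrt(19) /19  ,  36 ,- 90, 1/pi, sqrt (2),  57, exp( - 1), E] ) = [ - 90, - 35, sqrt(19 )/19, 1/pi , exp(-1), sqrt( 2), E,31, 36,57]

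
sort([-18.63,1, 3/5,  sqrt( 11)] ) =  [  -  18.63,3/5, 1,sqrt(11 )]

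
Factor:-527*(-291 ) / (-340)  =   - 2^ ( - 2 )*3^1 *5^( - 1 )*31^1*97^1 = -9021/20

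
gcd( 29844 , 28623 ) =3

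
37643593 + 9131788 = 46775381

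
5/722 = 5/722 = 0.01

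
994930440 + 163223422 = 1158153862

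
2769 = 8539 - 5770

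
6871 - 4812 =2059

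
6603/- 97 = -6603/97 = - 68.07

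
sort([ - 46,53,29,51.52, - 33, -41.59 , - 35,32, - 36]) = [  -  46, - 41.59,- 36, - 35,-33,  29,32,51.52,  53 ]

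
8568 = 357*24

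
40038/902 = 44 + 175/451  =  44.39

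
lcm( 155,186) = 930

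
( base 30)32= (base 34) 2o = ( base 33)2q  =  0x5C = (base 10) 92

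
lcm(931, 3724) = 3724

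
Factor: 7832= 2^3 * 11^1*89^1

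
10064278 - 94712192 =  - 84647914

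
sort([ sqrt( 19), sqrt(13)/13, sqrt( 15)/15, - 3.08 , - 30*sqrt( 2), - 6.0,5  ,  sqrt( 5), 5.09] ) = [ - 30*sqrt( 2), - 6.0, - 3.08,sqrt( 15)/15, sqrt(13) /13, sqrt ( 5 ), sqrt( 19), 5, 5.09 ]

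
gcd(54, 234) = 18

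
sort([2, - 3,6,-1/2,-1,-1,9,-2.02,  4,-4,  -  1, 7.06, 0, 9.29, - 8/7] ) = [-4,  -  3, - 2.02,-8/7, - 1, - 1, - 1, - 1/2,0, 2, 4 , 6 , 7.06,9, 9.29 ] 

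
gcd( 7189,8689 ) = 1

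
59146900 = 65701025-6554125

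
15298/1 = 15298  =  15298.00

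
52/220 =13/55=0.24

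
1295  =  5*259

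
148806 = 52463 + 96343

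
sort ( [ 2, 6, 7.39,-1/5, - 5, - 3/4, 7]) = [  -  5, - 3/4,-1/5,2, 6,  7,7.39]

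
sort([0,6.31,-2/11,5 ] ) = [ - 2/11, 0,5,6.31] 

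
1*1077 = 1077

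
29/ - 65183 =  - 1  +  65154/65183 = - 0.00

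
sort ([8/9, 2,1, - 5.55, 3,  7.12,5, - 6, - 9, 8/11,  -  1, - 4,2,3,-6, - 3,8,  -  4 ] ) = [ - 9, - 6,-6, - 5.55, - 4, - 4,-3, - 1,8/11,8/9,1, 2,  2,3, 3,5,7.12,8 ]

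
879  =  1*879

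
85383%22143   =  18954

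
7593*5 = 37965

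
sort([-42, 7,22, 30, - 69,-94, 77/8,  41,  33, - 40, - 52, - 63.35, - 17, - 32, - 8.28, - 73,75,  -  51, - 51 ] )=[ - 94 , - 73, - 69, - 63.35,-52 , -51, - 51, - 42, - 40,- 32, - 17,  -  8.28, 7,77/8, 22, 30, 33,41, 75]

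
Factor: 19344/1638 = 248/21 = 2^3*3^(-1 )*7^(-1) * 31^1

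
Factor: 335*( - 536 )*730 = -131078800=- 2^4 * 5^2*67^2 * 73^1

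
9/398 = 9/398 = 0.02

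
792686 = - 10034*(-79)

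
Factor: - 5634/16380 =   -  313/910=-2^( - 1)*5^ (  -  1 ) * 7^(-1 )*13^( - 1) * 313^1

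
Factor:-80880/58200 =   -  2^1*5^( - 1 )* 97^(-1 )*337^1  =  - 674/485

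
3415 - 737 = 2678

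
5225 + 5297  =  10522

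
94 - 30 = 64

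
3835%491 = 398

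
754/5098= 377/2549 = 0.15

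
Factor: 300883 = 11^1*17^1 *1609^1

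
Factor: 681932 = 2^2*170483^1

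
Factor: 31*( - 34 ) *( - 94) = 2^2*17^1 * 31^1*47^1 = 99076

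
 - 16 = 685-701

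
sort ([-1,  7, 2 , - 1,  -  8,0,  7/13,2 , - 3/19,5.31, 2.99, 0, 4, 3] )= [  -  8, - 1, - 1, - 3/19, 0,  0,  7/13, 2, 2,2.99, 3,  4, 5.31,7 ] 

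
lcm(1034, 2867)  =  63074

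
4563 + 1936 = 6499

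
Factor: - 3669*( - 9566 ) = 2^1 *3^1*1223^1*4783^1  =  35097654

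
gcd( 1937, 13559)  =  1937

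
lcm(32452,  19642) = 746396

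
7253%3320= 613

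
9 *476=4284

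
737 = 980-243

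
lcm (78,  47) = 3666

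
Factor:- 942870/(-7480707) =2^1*5^1 * 13^( - 1)*53^1*83^( - 1)*593^1*2311^( - 1) = 314290/2493569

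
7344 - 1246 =6098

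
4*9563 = 38252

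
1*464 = 464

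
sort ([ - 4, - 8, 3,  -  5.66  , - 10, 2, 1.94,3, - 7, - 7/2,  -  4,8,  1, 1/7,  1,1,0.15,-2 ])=[- 10, - 8 , - 7, - 5.66, - 4 , - 4, - 7/2, - 2 , 1/7, 0.15,1, 1,  1,1.94,2, 3, 3, 8] 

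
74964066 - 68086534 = 6877532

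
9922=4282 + 5640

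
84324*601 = 50678724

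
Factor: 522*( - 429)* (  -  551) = 123389838 = 2^1*3^3 * 11^1*13^1*19^1*29^2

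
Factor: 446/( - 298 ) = -149^( - 1)*223^1 = -223/149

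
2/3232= 1/1616 = 0.00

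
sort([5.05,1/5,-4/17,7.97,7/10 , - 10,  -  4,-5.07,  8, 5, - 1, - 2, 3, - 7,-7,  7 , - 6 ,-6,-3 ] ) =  [-10, - 7, - 7,-6,-6,-5.07, - 4,-3, - 2,-1, - 4/17,1/5, 7/10  ,  3, 5,5.05,  7, 7.97,8]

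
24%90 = 24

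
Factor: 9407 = 23^1*409^1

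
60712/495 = 60712/495 = 122.65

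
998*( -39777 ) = -39697446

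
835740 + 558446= 1394186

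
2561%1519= 1042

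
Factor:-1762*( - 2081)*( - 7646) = -28035756412  =  - 2^2*881^1*2081^1* 3823^1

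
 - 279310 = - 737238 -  - 457928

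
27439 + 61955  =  89394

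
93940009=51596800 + 42343209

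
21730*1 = 21730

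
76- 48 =28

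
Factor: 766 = 2^1*383^1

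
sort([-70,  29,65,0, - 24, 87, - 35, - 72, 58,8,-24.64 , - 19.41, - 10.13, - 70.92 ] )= [ - 72, - 70.92,  -  70,  -  35,-24.64, - 24, - 19.41,-10.13,0, 8 , 29, 58,65, 87 ] 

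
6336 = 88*72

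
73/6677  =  73/6677 = 0.01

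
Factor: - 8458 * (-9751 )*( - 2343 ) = -2^1 * 3^1*7^2 * 11^1*71^1*199^1*4229^1 = - 193236483594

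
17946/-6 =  - 2991/1 = -2991.00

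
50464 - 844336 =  - 793872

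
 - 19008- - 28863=9855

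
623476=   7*89068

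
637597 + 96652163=97289760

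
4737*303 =1435311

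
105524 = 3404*31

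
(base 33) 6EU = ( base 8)15562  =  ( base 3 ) 100122020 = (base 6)52310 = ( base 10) 7026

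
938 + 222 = 1160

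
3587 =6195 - 2608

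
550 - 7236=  - 6686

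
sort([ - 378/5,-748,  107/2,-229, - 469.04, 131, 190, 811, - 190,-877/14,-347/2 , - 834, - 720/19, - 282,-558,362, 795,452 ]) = [- 834,  -  748,-558,- 469.04,  -  282, - 229, - 190, - 347/2,-378/5, - 877/14,  -  720/19, 107/2,131,190 , 362,452, 795, 811]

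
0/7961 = 0  =  0.00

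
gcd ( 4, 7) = 1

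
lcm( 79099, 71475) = 5932425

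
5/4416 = 5/4416 = 0.00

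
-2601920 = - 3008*865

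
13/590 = 13/590 =0.02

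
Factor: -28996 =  - 2^2 *11^1*659^1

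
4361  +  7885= 12246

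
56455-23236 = 33219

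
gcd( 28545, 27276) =3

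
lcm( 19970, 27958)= 139790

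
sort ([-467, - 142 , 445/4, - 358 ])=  [ - 467  , -358,-142,445/4 ] 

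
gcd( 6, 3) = 3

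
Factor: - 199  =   - 199^1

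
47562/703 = 47562/703  =  67.66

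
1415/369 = 1415/369 = 3.83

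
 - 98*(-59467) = 5827766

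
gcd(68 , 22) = 2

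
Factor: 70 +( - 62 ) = 8 =2^3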